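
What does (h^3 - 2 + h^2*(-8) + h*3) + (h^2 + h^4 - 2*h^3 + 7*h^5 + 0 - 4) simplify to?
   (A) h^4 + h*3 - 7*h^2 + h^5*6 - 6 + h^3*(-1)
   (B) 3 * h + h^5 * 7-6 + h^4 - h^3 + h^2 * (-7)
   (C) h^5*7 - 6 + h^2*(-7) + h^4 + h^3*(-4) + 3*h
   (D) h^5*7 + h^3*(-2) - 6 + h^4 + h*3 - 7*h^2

Adding the polynomials and combining like terms:
(h^3 - 2 + h^2*(-8) + h*3) + (h^2 + h^4 - 2*h^3 + 7*h^5 + 0 - 4)
= 3 * h + h^5 * 7-6 + h^4 - h^3 + h^2 * (-7)
B) 3 * h + h^5 * 7-6 + h^4 - h^3 + h^2 * (-7)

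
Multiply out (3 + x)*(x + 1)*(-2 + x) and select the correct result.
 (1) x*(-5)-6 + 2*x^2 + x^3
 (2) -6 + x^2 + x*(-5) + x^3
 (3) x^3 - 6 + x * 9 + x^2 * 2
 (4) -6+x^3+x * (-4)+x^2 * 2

Expanding (3 + x)*(x + 1)*(-2 + x):
= x*(-5)-6 + 2*x^2 + x^3
1) x*(-5)-6 + 2*x^2 + x^3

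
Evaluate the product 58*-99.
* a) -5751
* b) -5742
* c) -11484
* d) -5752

58 * -99 = -5742
b) -5742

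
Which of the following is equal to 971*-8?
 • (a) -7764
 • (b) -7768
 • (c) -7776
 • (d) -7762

971 * -8 = -7768
b) -7768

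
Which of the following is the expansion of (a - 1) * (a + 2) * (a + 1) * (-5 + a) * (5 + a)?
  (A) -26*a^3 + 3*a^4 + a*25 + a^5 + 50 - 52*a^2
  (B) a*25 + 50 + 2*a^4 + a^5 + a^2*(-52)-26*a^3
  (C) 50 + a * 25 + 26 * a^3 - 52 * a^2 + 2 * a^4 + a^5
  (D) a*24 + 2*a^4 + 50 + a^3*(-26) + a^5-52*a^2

Expanding (a - 1) * (a + 2) * (a + 1) * (-5 + a) * (5 + a):
= a*25 + 50 + 2*a^4 + a^5 + a^2*(-52)-26*a^3
B) a*25 + 50 + 2*a^4 + a^5 + a^2*(-52)-26*a^3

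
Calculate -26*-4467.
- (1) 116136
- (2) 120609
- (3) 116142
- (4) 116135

-26 * -4467 = 116142
3) 116142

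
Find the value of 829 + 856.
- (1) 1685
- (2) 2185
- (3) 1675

829 + 856 = 1685
1) 1685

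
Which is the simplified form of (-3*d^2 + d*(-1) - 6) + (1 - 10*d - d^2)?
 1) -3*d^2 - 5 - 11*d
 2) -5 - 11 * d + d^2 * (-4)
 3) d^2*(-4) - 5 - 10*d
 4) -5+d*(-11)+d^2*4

Adding the polynomials and combining like terms:
(-3*d^2 + d*(-1) - 6) + (1 - 10*d - d^2)
= -5 - 11 * d + d^2 * (-4)
2) -5 - 11 * d + d^2 * (-4)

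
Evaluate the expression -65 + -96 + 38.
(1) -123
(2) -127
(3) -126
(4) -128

First: -65 + -96 = -161
Then: -161 + 38 = -123
1) -123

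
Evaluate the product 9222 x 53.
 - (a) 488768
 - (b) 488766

9222 * 53 = 488766
b) 488766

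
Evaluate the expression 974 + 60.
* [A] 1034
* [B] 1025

974 + 60 = 1034
A) 1034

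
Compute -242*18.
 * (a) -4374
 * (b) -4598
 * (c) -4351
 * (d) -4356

-242 * 18 = -4356
d) -4356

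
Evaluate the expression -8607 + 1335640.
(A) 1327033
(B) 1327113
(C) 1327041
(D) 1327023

-8607 + 1335640 = 1327033
A) 1327033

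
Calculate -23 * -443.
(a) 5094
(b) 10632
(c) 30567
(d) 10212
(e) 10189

-23 * -443 = 10189
e) 10189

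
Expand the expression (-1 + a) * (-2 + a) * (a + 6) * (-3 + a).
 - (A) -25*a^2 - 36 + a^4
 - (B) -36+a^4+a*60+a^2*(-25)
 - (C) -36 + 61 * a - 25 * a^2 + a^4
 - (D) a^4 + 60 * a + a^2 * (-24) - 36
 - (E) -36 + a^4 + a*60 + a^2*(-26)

Expanding (-1 + a) * (-2 + a) * (a + 6) * (-3 + a):
= -36+a^4+a*60+a^2*(-25)
B) -36+a^4+a*60+a^2*(-25)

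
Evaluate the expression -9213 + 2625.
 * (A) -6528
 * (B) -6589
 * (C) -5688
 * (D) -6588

-9213 + 2625 = -6588
D) -6588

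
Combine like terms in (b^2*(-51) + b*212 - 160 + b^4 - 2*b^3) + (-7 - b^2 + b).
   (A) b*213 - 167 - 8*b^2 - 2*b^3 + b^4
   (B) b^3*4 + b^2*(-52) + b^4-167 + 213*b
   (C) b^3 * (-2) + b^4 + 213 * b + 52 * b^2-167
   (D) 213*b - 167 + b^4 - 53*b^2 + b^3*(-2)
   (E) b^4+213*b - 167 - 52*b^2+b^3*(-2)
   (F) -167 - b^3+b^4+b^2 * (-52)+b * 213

Adding the polynomials and combining like terms:
(b^2*(-51) + b*212 - 160 + b^4 - 2*b^3) + (-7 - b^2 + b)
= b^4+213*b - 167 - 52*b^2+b^3*(-2)
E) b^4+213*b - 167 - 52*b^2+b^3*(-2)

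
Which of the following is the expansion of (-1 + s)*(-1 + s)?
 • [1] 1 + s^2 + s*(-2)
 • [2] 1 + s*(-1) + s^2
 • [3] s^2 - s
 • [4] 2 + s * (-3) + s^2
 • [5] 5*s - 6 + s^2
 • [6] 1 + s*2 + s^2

Expanding (-1 + s)*(-1 + s):
= 1 + s^2 + s*(-2)
1) 1 + s^2 + s*(-2)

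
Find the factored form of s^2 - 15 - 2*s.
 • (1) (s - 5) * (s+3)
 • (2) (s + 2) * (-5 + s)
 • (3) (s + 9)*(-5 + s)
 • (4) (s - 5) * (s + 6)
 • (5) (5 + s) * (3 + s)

We need to factor s^2 - 15 - 2*s.
The factored form is (s - 5) * (s+3).
1) (s - 5) * (s+3)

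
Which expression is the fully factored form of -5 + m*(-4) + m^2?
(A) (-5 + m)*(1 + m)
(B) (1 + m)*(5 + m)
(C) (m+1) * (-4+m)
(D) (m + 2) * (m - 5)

We need to factor -5 + m*(-4) + m^2.
The factored form is (-5 + m)*(1 + m).
A) (-5 + m)*(1 + m)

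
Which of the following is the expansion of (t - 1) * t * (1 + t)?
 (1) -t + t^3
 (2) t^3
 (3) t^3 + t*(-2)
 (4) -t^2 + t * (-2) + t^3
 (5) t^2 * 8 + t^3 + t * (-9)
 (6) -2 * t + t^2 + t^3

Expanding (t - 1) * t * (1 + t):
= -t + t^3
1) -t + t^3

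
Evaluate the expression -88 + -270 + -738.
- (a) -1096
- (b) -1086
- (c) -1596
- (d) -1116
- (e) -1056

First: -88 + -270 = -358
Then: -358 + -738 = -1096
a) -1096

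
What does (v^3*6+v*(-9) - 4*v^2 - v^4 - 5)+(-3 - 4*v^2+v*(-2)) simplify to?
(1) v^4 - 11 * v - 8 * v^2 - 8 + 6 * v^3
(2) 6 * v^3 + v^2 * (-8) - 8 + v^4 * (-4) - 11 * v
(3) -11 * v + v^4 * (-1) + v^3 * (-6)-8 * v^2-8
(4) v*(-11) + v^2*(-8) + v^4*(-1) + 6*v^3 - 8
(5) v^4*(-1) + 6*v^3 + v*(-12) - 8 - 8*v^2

Adding the polynomials and combining like terms:
(v^3*6 + v*(-9) - 4*v^2 - v^4 - 5) + (-3 - 4*v^2 + v*(-2))
= v*(-11) + v^2*(-8) + v^4*(-1) + 6*v^3 - 8
4) v*(-11) + v^2*(-8) + v^4*(-1) + 6*v^3 - 8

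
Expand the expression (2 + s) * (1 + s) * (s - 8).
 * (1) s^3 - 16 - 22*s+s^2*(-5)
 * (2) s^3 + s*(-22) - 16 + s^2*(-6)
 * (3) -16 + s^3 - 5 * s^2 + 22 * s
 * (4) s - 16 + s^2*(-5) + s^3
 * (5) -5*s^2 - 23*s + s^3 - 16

Expanding (2 + s) * (1 + s) * (s - 8):
= s^3 - 16 - 22*s+s^2*(-5)
1) s^3 - 16 - 22*s+s^2*(-5)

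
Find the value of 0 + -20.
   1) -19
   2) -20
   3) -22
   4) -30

0 + -20 = -20
2) -20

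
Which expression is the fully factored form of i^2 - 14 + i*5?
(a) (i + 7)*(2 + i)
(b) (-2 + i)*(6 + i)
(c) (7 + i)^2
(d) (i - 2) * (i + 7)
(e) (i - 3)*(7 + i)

We need to factor i^2 - 14 + i*5.
The factored form is (i - 2) * (i + 7).
d) (i - 2) * (i + 7)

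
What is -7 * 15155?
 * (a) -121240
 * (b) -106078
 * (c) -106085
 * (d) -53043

-7 * 15155 = -106085
c) -106085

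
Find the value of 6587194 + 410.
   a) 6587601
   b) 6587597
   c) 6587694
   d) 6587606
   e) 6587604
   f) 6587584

6587194 + 410 = 6587604
e) 6587604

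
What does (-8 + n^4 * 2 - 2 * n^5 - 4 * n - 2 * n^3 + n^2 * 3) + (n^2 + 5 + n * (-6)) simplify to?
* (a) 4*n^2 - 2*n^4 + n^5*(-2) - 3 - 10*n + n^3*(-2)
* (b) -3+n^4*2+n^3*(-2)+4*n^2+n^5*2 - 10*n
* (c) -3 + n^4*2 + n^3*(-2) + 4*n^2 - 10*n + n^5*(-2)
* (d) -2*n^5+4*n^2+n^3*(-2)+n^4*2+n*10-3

Adding the polynomials and combining like terms:
(-8 + n^4*2 - 2*n^5 - 4*n - 2*n^3 + n^2*3) + (n^2 + 5 + n*(-6))
= -3 + n^4*2 + n^3*(-2) + 4*n^2 - 10*n + n^5*(-2)
c) -3 + n^4*2 + n^3*(-2) + 4*n^2 - 10*n + n^5*(-2)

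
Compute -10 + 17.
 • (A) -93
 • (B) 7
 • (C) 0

-10 + 17 = 7
B) 7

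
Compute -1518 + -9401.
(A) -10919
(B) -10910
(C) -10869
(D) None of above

-1518 + -9401 = -10919
A) -10919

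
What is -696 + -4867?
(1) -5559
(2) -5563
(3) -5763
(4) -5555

-696 + -4867 = -5563
2) -5563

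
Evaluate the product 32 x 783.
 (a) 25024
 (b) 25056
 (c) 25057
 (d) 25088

32 * 783 = 25056
b) 25056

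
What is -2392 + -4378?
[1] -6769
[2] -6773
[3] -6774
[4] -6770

-2392 + -4378 = -6770
4) -6770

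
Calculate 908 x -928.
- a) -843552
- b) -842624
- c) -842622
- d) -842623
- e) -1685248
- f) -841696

908 * -928 = -842624
b) -842624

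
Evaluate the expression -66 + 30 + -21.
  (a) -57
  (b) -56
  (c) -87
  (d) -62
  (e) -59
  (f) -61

First: -66 + 30 = -36
Then: -36 + -21 = -57
a) -57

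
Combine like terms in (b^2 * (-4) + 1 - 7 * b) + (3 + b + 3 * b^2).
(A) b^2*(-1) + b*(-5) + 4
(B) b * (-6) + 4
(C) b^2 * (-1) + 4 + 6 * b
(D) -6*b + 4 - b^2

Adding the polynomials and combining like terms:
(b^2*(-4) + 1 - 7*b) + (3 + b + 3*b^2)
= -6*b + 4 - b^2
D) -6*b + 4 - b^2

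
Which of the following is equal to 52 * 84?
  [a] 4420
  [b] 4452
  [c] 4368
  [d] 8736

52 * 84 = 4368
c) 4368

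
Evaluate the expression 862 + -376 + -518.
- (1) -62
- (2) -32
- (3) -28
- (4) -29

First: 862 + -376 = 486
Then: 486 + -518 = -32
2) -32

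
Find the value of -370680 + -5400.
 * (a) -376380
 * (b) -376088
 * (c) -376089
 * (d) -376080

-370680 + -5400 = -376080
d) -376080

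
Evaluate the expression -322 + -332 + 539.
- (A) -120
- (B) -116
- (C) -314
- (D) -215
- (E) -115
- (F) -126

First: -322 + -332 = -654
Then: -654 + 539 = -115
E) -115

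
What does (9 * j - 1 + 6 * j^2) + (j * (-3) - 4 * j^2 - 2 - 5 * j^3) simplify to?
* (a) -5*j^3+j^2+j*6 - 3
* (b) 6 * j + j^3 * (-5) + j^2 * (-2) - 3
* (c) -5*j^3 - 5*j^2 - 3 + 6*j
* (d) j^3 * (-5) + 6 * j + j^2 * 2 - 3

Adding the polynomials and combining like terms:
(9*j - 1 + 6*j^2) + (j*(-3) - 4*j^2 - 2 - 5*j^3)
= j^3 * (-5) + 6 * j + j^2 * 2 - 3
d) j^3 * (-5) + 6 * j + j^2 * 2 - 3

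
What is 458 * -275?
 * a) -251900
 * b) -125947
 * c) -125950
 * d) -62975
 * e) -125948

458 * -275 = -125950
c) -125950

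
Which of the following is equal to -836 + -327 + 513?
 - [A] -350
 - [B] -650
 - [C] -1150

First: -836 + -327 = -1163
Then: -1163 + 513 = -650
B) -650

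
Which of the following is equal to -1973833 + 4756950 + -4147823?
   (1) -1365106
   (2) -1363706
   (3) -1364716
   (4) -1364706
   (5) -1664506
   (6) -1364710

First: -1973833 + 4756950 = 2783117
Then: 2783117 + -4147823 = -1364706
4) -1364706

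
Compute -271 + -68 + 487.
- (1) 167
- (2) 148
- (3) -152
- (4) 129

First: -271 + -68 = -339
Then: -339 + 487 = 148
2) 148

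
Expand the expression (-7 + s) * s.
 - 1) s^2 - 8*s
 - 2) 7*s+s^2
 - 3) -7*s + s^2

Expanding (-7 + s) * s:
= -7*s + s^2
3) -7*s + s^2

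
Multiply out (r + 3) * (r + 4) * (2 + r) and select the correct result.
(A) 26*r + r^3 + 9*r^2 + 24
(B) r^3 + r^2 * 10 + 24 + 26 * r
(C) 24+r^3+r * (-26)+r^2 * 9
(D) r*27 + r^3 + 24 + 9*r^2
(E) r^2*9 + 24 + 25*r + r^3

Expanding (r + 3) * (r + 4) * (2 + r):
= 26*r + r^3 + 9*r^2 + 24
A) 26*r + r^3 + 9*r^2 + 24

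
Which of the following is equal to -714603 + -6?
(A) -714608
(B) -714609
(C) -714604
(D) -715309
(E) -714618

-714603 + -6 = -714609
B) -714609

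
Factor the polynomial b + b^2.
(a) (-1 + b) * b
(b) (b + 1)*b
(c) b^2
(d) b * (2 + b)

We need to factor b + b^2.
The factored form is (b + 1)*b.
b) (b + 1)*b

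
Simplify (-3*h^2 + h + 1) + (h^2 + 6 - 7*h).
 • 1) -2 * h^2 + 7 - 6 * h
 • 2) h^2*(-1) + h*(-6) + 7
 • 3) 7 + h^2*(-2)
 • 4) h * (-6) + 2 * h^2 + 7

Adding the polynomials and combining like terms:
(-3*h^2 + h + 1) + (h^2 + 6 - 7*h)
= -2 * h^2 + 7 - 6 * h
1) -2 * h^2 + 7 - 6 * h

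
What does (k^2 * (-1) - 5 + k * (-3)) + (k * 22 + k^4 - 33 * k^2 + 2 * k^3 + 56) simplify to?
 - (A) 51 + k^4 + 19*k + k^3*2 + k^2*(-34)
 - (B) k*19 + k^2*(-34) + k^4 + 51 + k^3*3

Adding the polynomials and combining like terms:
(k^2*(-1) - 5 + k*(-3)) + (k*22 + k^4 - 33*k^2 + 2*k^3 + 56)
= 51 + k^4 + 19*k + k^3*2 + k^2*(-34)
A) 51 + k^4 + 19*k + k^3*2 + k^2*(-34)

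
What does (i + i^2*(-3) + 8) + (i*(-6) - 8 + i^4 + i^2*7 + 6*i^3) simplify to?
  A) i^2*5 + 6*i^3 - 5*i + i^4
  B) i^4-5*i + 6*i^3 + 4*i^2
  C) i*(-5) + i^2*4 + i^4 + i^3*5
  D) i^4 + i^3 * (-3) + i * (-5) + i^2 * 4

Adding the polynomials and combining like terms:
(i + i^2*(-3) + 8) + (i*(-6) - 8 + i^4 + i^2*7 + 6*i^3)
= i^4-5*i + 6*i^3 + 4*i^2
B) i^4-5*i + 6*i^3 + 4*i^2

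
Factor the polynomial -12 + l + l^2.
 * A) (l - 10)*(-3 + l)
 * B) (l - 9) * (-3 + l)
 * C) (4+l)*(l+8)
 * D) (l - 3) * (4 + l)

We need to factor -12 + l + l^2.
The factored form is (l - 3) * (4 + l).
D) (l - 3) * (4 + l)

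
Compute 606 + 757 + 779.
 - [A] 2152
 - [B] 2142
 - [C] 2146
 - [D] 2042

First: 606 + 757 = 1363
Then: 1363 + 779 = 2142
B) 2142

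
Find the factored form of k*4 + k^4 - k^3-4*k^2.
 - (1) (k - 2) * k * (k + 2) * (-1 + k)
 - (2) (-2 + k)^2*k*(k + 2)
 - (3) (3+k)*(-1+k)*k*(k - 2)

We need to factor k*4 + k^4 - k^3-4*k^2.
The factored form is (k - 2) * k * (k + 2) * (-1 + k).
1) (k - 2) * k * (k + 2) * (-1 + k)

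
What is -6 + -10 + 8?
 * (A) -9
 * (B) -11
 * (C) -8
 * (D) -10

First: -6 + -10 = -16
Then: -16 + 8 = -8
C) -8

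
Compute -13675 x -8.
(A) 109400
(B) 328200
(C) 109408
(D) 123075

-13675 * -8 = 109400
A) 109400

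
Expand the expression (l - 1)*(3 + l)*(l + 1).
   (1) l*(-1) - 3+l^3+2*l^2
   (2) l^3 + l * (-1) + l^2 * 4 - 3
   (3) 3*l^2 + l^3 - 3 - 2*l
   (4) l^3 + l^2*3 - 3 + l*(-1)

Expanding (l - 1)*(3 + l)*(l + 1):
= l^3 + l^2*3 - 3 + l*(-1)
4) l^3 + l^2*3 - 3 + l*(-1)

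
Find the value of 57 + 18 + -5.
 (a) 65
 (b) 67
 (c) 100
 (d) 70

First: 57 + 18 = 75
Then: 75 + -5 = 70
d) 70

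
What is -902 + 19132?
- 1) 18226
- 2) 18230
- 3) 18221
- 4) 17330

-902 + 19132 = 18230
2) 18230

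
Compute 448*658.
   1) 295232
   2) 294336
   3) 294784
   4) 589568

448 * 658 = 294784
3) 294784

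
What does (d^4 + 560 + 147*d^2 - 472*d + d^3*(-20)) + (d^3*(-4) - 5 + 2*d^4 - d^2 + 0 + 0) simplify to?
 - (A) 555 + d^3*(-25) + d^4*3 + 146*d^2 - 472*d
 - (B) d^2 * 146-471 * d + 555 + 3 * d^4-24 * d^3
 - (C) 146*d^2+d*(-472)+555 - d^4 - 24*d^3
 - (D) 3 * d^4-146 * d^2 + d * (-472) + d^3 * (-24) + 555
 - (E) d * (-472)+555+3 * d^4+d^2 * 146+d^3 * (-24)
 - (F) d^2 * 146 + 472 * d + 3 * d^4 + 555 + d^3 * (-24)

Adding the polynomials and combining like terms:
(d^4 + 560 + 147*d^2 - 472*d + d^3*(-20)) + (d^3*(-4) - 5 + 2*d^4 - d^2 + 0 + 0)
= d * (-472)+555+3 * d^4+d^2 * 146+d^3 * (-24)
E) d * (-472)+555+3 * d^4+d^2 * 146+d^3 * (-24)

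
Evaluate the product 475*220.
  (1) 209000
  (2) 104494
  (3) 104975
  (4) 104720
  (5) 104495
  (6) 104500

475 * 220 = 104500
6) 104500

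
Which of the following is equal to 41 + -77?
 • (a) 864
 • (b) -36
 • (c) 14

41 + -77 = -36
b) -36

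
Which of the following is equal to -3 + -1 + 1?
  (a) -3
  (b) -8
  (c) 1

First: -3 + -1 = -4
Then: -4 + 1 = -3
a) -3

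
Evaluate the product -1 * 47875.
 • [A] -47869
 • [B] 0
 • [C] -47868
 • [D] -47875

-1 * 47875 = -47875
D) -47875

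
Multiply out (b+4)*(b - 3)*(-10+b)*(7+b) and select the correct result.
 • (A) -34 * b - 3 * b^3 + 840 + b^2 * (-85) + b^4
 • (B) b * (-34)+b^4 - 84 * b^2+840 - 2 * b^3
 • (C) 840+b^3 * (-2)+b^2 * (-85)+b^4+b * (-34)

Expanding (b+4)*(b - 3)*(-10+b)*(7+b):
= 840+b^3 * (-2)+b^2 * (-85)+b^4+b * (-34)
C) 840+b^3 * (-2)+b^2 * (-85)+b^4+b * (-34)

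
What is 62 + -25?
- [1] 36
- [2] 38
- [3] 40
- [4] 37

62 + -25 = 37
4) 37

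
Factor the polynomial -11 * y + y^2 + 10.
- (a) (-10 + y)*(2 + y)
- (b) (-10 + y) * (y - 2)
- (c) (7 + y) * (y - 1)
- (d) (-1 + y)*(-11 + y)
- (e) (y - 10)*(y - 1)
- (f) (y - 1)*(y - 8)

We need to factor -11 * y + y^2 + 10.
The factored form is (y - 10)*(y - 1).
e) (y - 10)*(y - 1)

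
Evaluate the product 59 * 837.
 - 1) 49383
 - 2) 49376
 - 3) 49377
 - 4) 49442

59 * 837 = 49383
1) 49383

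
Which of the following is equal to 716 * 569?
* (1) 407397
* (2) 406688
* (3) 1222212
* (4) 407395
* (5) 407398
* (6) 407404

716 * 569 = 407404
6) 407404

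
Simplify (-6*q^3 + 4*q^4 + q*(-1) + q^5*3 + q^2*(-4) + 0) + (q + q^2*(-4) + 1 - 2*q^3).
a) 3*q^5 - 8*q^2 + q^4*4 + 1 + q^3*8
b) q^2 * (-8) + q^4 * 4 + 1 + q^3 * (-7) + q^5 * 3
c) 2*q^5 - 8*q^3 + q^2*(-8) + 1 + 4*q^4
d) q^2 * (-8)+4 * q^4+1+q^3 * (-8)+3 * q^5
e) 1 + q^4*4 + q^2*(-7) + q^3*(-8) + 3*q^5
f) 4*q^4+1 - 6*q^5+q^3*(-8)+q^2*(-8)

Adding the polynomials and combining like terms:
(-6*q^3 + 4*q^4 + q*(-1) + q^5*3 + q^2*(-4) + 0) + (q + q^2*(-4) + 1 - 2*q^3)
= q^2 * (-8)+4 * q^4+1+q^3 * (-8)+3 * q^5
d) q^2 * (-8)+4 * q^4+1+q^3 * (-8)+3 * q^5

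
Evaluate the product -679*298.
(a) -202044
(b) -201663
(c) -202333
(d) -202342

-679 * 298 = -202342
d) -202342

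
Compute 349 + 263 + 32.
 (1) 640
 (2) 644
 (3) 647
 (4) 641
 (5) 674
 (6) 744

First: 349 + 263 = 612
Then: 612 + 32 = 644
2) 644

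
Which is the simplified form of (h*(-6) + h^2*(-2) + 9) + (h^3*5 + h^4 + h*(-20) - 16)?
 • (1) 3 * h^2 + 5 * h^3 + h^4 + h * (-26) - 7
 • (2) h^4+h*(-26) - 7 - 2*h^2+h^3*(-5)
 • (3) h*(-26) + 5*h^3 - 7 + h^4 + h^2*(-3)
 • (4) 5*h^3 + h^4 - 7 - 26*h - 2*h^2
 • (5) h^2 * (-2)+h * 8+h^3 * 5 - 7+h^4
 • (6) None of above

Adding the polynomials and combining like terms:
(h*(-6) + h^2*(-2) + 9) + (h^3*5 + h^4 + h*(-20) - 16)
= 5*h^3 + h^4 - 7 - 26*h - 2*h^2
4) 5*h^3 + h^4 - 7 - 26*h - 2*h^2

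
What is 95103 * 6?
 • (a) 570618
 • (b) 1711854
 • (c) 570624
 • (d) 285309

95103 * 6 = 570618
a) 570618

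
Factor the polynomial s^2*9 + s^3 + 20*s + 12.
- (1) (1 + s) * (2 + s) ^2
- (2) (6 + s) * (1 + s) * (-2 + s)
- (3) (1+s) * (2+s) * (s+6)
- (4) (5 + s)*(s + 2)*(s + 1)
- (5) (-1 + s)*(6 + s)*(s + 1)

We need to factor s^2*9 + s^3 + 20*s + 12.
The factored form is (1+s) * (2+s) * (s+6).
3) (1+s) * (2+s) * (s+6)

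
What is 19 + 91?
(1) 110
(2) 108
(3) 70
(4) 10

19 + 91 = 110
1) 110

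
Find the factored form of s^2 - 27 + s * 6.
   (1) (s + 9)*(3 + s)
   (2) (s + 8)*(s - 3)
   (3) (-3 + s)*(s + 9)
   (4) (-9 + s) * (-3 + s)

We need to factor s^2 - 27 + s * 6.
The factored form is (-3 + s)*(s + 9).
3) (-3 + s)*(s + 9)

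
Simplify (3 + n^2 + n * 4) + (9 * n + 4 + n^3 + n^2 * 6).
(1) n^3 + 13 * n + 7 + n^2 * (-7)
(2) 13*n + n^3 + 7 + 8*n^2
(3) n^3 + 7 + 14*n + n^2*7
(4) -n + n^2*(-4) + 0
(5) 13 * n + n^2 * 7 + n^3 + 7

Adding the polynomials and combining like terms:
(3 + n^2 + n*4) + (9*n + 4 + n^3 + n^2*6)
= 13 * n + n^2 * 7 + n^3 + 7
5) 13 * n + n^2 * 7 + n^3 + 7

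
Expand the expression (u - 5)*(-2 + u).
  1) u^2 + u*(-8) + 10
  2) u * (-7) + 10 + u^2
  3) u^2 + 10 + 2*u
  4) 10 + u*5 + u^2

Expanding (u - 5)*(-2 + u):
= u * (-7) + 10 + u^2
2) u * (-7) + 10 + u^2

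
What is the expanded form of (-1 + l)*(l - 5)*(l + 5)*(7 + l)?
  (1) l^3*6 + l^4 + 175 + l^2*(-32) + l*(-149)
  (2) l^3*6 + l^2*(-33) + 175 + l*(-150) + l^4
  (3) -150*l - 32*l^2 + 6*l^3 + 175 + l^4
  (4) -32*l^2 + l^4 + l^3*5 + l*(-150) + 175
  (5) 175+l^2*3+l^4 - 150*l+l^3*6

Expanding (-1 + l)*(l - 5)*(l + 5)*(7 + l):
= -150*l - 32*l^2 + 6*l^3 + 175 + l^4
3) -150*l - 32*l^2 + 6*l^3 + 175 + l^4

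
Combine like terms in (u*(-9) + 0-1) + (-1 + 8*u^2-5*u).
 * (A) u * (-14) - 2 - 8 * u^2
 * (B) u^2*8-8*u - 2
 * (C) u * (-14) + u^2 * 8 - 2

Adding the polynomials and combining like terms:
(u*(-9) + 0 - 1) + (-1 + 8*u^2 - 5*u)
= u * (-14) + u^2 * 8 - 2
C) u * (-14) + u^2 * 8 - 2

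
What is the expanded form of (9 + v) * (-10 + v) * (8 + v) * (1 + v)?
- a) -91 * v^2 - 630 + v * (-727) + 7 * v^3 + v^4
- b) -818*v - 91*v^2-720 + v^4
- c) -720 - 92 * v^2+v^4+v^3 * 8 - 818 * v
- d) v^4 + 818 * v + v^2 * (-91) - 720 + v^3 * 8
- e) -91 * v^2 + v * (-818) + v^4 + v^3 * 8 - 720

Expanding (9 + v) * (-10 + v) * (8 + v) * (1 + v):
= -91 * v^2 + v * (-818) + v^4 + v^3 * 8 - 720
e) -91 * v^2 + v * (-818) + v^4 + v^3 * 8 - 720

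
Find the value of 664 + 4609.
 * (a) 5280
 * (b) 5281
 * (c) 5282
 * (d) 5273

664 + 4609 = 5273
d) 5273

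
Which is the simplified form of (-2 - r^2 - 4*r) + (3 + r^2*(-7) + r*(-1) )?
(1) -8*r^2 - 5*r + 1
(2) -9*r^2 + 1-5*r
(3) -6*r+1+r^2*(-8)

Adding the polynomials and combining like terms:
(-2 - r^2 - 4*r) + (3 + r^2*(-7) + r*(-1))
= -8*r^2 - 5*r + 1
1) -8*r^2 - 5*r + 1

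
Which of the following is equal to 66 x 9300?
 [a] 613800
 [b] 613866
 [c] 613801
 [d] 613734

66 * 9300 = 613800
a) 613800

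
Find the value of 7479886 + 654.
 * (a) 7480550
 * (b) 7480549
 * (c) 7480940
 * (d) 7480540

7479886 + 654 = 7480540
d) 7480540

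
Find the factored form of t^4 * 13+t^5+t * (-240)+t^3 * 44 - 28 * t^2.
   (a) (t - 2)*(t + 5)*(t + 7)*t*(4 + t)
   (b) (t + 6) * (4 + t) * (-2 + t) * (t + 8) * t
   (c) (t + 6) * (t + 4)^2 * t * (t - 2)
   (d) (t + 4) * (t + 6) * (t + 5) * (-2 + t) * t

We need to factor t^4 * 13+t^5+t * (-240)+t^3 * 44 - 28 * t^2.
The factored form is (t + 4) * (t + 6) * (t + 5) * (-2 + t) * t.
d) (t + 4) * (t + 6) * (t + 5) * (-2 + t) * t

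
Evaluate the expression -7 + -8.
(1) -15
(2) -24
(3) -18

-7 + -8 = -15
1) -15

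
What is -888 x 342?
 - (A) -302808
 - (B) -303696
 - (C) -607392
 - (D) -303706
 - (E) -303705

-888 * 342 = -303696
B) -303696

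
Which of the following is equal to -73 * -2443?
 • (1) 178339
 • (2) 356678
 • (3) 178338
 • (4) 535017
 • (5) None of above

-73 * -2443 = 178339
1) 178339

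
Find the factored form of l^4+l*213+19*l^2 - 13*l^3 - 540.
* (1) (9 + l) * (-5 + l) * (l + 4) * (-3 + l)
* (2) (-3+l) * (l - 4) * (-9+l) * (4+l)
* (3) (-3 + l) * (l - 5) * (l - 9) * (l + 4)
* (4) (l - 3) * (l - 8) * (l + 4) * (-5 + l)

We need to factor l^4+l*213+19*l^2 - 13*l^3 - 540.
The factored form is (-3 + l) * (l - 5) * (l - 9) * (l + 4).
3) (-3 + l) * (l - 5) * (l - 9) * (l + 4)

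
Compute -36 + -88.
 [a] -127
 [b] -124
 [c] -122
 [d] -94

-36 + -88 = -124
b) -124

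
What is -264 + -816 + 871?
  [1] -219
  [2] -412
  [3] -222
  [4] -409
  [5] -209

First: -264 + -816 = -1080
Then: -1080 + 871 = -209
5) -209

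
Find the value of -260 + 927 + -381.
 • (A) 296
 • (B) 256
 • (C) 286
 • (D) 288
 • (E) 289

First: -260 + 927 = 667
Then: 667 + -381 = 286
C) 286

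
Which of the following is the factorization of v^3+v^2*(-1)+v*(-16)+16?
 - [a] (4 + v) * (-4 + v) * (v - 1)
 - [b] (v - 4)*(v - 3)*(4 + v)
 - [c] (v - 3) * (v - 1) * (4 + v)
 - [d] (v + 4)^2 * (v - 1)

We need to factor v^3+v^2*(-1)+v*(-16)+16.
The factored form is (4 + v) * (-4 + v) * (v - 1).
a) (4 + v) * (-4 + v) * (v - 1)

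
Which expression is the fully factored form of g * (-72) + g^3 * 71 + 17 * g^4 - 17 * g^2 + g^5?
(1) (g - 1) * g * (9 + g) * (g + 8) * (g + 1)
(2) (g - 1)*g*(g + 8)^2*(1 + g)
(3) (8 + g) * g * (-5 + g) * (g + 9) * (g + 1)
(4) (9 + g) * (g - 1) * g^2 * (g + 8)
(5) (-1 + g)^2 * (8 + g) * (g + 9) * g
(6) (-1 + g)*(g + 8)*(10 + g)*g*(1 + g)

We need to factor g * (-72) + g^3 * 71 + 17 * g^4 - 17 * g^2 + g^5.
The factored form is (g - 1) * g * (9 + g) * (g + 8) * (g + 1).
1) (g - 1) * g * (9 + g) * (g + 8) * (g + 1)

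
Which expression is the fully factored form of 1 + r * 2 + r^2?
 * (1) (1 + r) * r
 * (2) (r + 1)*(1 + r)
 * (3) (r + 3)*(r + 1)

We need to factor 1 + r * 2 + r^2.
The factored form is (r + 1)*(1 + r).
2) (r + 1)*(1 + r)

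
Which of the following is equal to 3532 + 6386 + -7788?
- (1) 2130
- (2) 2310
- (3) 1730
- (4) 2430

First: 3532 + 6386 = 9918
Then: 9918 + -7788 = 2130
1) 2130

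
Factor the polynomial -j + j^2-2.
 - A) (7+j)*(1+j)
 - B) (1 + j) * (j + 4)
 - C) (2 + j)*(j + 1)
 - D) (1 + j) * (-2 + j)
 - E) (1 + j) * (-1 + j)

We need to factor -j + j^2-2.
The factored form is (1 + j) * (-2 + j).
D) (1 + j) * (-2 + j)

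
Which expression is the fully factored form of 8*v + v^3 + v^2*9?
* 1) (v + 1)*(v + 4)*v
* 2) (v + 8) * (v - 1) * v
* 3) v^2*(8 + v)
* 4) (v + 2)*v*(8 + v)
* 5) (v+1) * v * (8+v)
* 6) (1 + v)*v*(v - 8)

We need to factor 8*v + v^3 + v^2*9.
The factored form is (v+1) * v * (8+v).
5) (v+1) * v * (8+v)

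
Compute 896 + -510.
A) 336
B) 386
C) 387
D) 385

896 + -510 = 386
B) 386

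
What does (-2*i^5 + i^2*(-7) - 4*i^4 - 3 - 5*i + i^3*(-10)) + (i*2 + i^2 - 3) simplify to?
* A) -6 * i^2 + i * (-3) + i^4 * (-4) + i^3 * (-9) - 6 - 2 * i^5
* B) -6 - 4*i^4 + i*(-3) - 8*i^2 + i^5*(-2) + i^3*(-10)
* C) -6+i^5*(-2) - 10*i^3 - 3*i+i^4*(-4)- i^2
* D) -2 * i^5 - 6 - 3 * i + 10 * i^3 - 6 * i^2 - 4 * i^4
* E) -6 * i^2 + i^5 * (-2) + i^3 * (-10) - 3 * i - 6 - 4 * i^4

Adding the polynomials and combining like terms:
(-2*i^5 + i^2*(-7) - 4*i^4 - 3 - 5*i + i^3*(-10)) + (i*2 + i^2 - 3)
= -6 * i^2 + i^5 * (-2) + i^3 * (-10) - 3 * i - 6 - 4 * i^4
E) -6 * i^2 + i^5 * (-2) + i^3 * (-10) - 3 * i - 6 - 4 * i^4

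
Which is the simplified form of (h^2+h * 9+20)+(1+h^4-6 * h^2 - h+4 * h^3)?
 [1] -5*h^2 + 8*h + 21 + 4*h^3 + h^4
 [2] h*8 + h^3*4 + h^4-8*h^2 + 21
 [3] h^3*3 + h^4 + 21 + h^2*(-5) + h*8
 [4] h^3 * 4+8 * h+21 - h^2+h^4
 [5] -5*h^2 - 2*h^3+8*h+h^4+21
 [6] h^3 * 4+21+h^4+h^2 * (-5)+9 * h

Adding the polynomials and combining like terms:
(h^2 + h*9 + 20) + (1 + h^4 - 6*h^2 - h + 4*h^3)
= -5*h^2 + 8*h + 21 + 4*h^3 + h^4
1) -5*h^2 + 8*h + 21 + 4*h^3 + h^4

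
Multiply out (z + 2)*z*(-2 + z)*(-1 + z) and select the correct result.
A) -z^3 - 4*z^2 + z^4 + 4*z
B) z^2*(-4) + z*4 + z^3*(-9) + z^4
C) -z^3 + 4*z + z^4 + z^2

Expanding (z + 2)*z*(-2 + z)*(-1 + z):
= -z^3 - 4*z^2 + z^4 + 4*z
A) -z^3 - 4*z^2 + z^4 + 4*z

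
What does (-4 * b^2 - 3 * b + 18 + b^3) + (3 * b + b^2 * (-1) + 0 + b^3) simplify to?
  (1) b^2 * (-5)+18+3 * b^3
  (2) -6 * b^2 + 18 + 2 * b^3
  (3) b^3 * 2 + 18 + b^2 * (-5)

Adding the polynomials and combining like terms:
(-4*b^2 - 3*b + 18 + b^3) + (3*b + b^2*(-1) + 0 + b^3)
= b^3 * 2 + 18 + b^2 * (-5)
3) b^3 * 2 + 18 + b^2 * (-5)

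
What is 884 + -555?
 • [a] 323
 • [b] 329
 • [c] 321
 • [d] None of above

884 + -555 = 329
b) 329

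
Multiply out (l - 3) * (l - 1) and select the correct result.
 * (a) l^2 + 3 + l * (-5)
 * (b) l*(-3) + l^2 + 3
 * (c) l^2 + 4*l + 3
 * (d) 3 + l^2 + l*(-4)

Expanding (l - 3) * (l - 1):
= 3 + l^2 + l*(-4)
d) 3 + l^2 + l*(-4)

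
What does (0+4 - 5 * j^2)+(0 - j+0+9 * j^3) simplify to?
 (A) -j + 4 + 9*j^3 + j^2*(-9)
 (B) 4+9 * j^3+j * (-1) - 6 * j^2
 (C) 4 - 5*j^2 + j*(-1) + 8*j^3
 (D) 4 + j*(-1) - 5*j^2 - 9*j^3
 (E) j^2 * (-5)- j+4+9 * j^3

Adding the polynomials and combining like terms:
(0 + 4 - 5*j^2) + (0 - j + 0 + 9*j^3)
= j^2 * (-5)- j+4+9 * j^3
E) j^2 * (-5)- j+4+9 * j^3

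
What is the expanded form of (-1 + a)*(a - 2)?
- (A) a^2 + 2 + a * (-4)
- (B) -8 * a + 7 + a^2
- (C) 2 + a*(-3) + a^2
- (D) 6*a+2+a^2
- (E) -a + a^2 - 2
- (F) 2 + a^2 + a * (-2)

Expanding (-1 + a)*(a - 2):
= 2 + a*(-3) + a^2
C) 2 + a*(-3) + a^2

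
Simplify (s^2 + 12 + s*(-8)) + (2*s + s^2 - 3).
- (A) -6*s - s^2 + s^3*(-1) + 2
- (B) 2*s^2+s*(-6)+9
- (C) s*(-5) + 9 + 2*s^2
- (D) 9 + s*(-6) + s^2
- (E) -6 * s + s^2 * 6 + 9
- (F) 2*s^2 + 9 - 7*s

Adding the polynomials and combining like terms:
(s^2 + 12 + s*(-8)) + (2*s + s^2 - 3)
= 2*s^2+s*(-6)+9
B) 2*s^2+s*(-6)+9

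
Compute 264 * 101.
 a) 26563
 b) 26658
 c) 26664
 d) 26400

264 * 101 = 26664
c) 26664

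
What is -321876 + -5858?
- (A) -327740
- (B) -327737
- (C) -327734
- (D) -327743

-321876 + -5858 = -327734
C) -327734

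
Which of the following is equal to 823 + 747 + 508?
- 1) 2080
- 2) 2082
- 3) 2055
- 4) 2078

First: 823 + 747 = 1570
Then: 1570 + 508 = 2078
4) 2078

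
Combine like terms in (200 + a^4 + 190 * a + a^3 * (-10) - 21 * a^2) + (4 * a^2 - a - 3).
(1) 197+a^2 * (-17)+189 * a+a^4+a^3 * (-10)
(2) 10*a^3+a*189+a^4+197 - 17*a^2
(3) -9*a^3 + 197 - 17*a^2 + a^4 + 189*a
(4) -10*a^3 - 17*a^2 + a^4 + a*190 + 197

Adding the polynomials and combining like terms:
(200 + a^4 + 190*a + a^3*(-10) - 21*a^2) + (4*a^2 - a - 3)
= 197+a^2 * (-17)+189 * a+a^4+a^3 * (-10)
1) 197+a^2 * (-17)+189 * a+a^4+a^3 * (-10)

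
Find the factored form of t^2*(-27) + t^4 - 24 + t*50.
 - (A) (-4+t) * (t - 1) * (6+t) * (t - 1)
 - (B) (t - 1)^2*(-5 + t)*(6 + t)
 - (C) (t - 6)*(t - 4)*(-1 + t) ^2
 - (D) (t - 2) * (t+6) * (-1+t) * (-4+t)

We need to factor t^2*(-27) + t^4 - 24 + t*50.
The factored form is (-4+t) * (t - 1) * (6+t) * (t - 1).
A) (-4+t) * (t - 1) * (6+t) * (t - 1)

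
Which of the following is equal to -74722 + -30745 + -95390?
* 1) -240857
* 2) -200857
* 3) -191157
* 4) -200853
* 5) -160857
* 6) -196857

First: -74722 + -30745 = -105467
Then: -105467 + -95390 = -200857
2) -200857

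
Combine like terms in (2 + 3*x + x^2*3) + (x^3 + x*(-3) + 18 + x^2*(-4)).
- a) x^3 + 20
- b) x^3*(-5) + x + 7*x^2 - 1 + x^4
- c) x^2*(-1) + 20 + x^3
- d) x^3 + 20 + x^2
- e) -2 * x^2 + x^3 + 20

Adding the polynomials and combining like terms:
(2 + 3*x + x^2*3) + (x^3 + x*(-3) + 18 + x^2*(-4))
= x^2*(-1) + 20 + x^3
c) x^2*(-1) + 20 + x^3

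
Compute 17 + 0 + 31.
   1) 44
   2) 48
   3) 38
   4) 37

First: 17 + 0 = 17
Then: 17 + 31 = 48
2) 48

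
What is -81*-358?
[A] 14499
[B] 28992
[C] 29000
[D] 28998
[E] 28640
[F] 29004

-81 * -358 = 28998
D) 28998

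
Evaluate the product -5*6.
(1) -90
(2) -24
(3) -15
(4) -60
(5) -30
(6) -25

-5 * 6 = -30
5) -30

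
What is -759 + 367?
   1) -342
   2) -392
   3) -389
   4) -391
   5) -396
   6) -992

-759 + 367 = -392
2) -392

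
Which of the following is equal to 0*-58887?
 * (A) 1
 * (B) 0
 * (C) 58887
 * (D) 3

0 * -58887 = 0
B) 0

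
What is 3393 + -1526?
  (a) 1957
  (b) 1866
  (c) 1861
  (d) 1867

3393 + -1526 = 1867
d) 1867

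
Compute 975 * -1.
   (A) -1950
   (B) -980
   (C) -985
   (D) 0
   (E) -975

975 * -1 = -975
E) -975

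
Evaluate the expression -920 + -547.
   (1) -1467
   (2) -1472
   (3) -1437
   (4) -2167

-920 + -547 = -1467
1) -1467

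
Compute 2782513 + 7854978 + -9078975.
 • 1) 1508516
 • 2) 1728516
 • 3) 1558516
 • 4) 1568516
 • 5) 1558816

First: 2782513 + 7854978 = 10637491
Then: 10637491 + -9078975 = 1558516
3) 1558516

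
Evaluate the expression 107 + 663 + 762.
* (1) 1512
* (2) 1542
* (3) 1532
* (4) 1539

First: 107 + 663 = 770
Then: 770 + 762 = 1532
3) 1532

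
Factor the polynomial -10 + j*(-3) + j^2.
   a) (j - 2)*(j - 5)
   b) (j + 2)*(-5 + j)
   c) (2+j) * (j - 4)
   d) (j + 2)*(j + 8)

We need to factor -10 + j*(-3) + j^2.
The factored form is (j + 2)*(-5 + j).
b) (j + 2)*(-5 + j)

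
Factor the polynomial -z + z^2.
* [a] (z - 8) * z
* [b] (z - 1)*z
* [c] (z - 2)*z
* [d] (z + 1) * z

We need to factor -z + z^2.
The factored form is (z - 1)*z.
b) (z - 1)*z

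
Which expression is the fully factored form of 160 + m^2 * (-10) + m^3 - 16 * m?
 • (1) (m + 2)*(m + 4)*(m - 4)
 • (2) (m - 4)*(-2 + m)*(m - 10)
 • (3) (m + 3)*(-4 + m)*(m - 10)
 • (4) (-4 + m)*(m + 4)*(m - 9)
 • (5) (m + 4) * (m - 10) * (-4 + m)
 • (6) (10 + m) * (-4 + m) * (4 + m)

We need to factor 160 + m^2 * (-10) + m^3 - 16 * m.
The factored form is (m + 4) * (m - 10) * (-4 + m).
5) (m + 4) * (m - 10) * (-4 + m)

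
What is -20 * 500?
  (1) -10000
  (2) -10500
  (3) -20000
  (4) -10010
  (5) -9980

-20 * 500 = -10000
1) -10000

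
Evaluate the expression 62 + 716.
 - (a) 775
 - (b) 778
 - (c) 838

62 + 716 = 778
b) 778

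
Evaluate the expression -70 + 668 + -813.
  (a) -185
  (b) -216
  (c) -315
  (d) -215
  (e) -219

First: -70 + 668 = 598
Then: 598 + -813 = -215
d) -215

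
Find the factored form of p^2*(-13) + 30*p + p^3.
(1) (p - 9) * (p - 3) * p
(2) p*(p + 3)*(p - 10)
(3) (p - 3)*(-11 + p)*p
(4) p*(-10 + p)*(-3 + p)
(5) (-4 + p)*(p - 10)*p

We need to factor p^2*(-13) + 30*p + p^3.
The factored form is p*(-10 + p)*(-3 + p).
4) p*(-10 + p)*(-3 + p)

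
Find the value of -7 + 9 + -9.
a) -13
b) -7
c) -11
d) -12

First: -7 + 9 = 2
Then: 2 + -9 = -7
b) -7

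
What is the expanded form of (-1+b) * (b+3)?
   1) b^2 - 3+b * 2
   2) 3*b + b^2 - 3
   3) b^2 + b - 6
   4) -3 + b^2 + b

Expanding (-1+b) * (b+3):
= b^2 - 3+b * 2
1) b^2 - 3+b * 2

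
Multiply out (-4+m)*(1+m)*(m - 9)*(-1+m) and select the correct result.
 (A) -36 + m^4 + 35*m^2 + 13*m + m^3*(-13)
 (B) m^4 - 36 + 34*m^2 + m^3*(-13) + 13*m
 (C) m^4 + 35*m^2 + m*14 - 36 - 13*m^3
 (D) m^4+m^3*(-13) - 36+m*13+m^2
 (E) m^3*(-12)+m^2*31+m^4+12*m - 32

Expanding (-4+m)*(1+m)*(m - 9)*(-1+m):
= -36 + m^4 + 35*m^2 + 13*m + m^3*(-13)
A) -36 + m^4 + 35*m^2 + 13*m + m^3*(-13)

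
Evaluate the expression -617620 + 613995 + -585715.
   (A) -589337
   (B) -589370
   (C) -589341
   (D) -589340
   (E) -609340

First: -617620 + 613995 = -3625
Then: -3625 + -585715 = -589340
D) -589340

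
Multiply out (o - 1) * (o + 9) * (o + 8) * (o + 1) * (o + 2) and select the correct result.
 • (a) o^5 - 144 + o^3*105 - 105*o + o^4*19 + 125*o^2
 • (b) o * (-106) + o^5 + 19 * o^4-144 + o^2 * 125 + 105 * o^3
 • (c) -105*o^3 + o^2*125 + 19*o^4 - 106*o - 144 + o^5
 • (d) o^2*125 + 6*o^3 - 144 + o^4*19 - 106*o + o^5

Expanding (o - 1) * (o + 9) * (o + 8) * (o + 1) * (o + 2):
= o * (-106) + o^5 + 19 * o^4-144 + o^2 * 125 + 105 * o^3
b) o * (-106) + o^5 + 19 * o^4-144 + o^2 * 125 + 105 * o^3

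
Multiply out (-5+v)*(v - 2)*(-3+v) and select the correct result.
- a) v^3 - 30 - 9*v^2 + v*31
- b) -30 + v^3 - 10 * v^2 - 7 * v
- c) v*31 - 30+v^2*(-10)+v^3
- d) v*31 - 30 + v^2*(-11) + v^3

Expanding (-5+v)*(v - 2)*(-3+v):
= v*31 - 30+v^2*(-10)+v^3
c) v*31 - 30+v^2*(-10)+v^3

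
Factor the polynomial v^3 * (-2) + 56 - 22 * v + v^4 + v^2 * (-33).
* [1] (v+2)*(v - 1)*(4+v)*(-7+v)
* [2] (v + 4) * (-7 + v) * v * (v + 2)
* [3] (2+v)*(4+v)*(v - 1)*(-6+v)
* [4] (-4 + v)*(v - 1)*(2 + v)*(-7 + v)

We need to factor v^3 * (-2) + 56 - 22 * v + v^4 + v^2 * (-33).
The factored form is (v+2)*(v - 1)*(4+v)*(-7+v).
1) (v+2)*(v - 1)*(4+v)*(-7+v)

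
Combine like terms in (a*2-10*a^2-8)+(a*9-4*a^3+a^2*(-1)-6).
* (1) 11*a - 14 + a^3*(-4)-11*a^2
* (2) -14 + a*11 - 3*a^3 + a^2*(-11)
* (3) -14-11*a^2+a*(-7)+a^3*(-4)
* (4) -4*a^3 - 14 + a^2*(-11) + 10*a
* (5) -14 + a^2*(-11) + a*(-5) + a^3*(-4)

Adding the polynomials and combining like terms:
(a*2 - 10*a^2 - 8) + (a*9 - 4*a^3 + a^2*(-1) - 6)
= 11*a - 14 + a^3*(-4)-11*a^2
1) 11*a - 14 + a^3*(-4)-11*a^2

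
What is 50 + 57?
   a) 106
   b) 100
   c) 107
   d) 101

50 + 57 = 107
c) 107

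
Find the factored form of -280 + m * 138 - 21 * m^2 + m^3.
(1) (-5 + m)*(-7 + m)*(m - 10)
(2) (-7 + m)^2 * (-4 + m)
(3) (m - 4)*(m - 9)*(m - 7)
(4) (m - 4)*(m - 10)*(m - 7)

We need to factor -280 + m * 138 - 21 * m^2 + m^3.
The factored form is (m - 4)*(m - 10)*(m - 7).
4) (m - 4)*(m - 10)*(m - 7)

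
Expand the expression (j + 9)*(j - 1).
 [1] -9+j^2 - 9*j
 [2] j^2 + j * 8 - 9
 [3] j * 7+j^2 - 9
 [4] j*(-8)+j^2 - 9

Expanding (j + 9)*(j - 1):
= j^2 + j * 8 - 9
2) j^2 + j * 8 - 9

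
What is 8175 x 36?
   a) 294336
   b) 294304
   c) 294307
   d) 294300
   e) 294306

8175 * 36 = 294300
d) 294300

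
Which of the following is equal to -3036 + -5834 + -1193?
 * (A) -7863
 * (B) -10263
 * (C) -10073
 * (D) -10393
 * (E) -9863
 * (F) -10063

First: -3036 + -5834 = -8870
Then: -8870 + -1193 = -10063
F) -10063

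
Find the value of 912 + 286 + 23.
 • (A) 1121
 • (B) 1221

First: 912 + 286 = 1198
Then: 1198 + 23 = 1221
B) 1221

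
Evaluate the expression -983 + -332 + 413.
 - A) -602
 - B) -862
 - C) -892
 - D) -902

First: -983 + -332 = -1315
Then: -1315 + 413 = -902
D) -902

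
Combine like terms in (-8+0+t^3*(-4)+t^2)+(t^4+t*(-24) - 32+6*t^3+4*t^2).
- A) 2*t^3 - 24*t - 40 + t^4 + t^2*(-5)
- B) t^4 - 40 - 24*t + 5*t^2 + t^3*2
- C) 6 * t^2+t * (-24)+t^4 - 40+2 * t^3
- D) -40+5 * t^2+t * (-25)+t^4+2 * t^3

Adding the polynomials and combining like terms:
(-8 + 0 + t^3*(-4) + t^2) + (t^4 + t*(-24) - 32 + 6*t^3 + 4*t^2)
= t^4 - 40 - 24*t + 5*t^2 + t^3*2
B) t^4 - 40 - 24*t + 5*t^2 + t^3*2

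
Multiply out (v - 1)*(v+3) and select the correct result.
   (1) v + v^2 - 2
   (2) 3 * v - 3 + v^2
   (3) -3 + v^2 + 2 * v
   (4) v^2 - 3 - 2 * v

Expanding (v - 1)*(v+3):
= -3 + v^2 + 2 * v
3) -3 + v^2 + 2 * v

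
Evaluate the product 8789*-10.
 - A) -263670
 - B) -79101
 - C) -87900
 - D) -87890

8789 * -10 = -87890
D) -87890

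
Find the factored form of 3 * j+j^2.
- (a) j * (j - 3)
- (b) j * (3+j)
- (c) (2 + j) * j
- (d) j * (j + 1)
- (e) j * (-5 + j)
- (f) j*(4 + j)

We need to factor 3 * j+j^2.
The factored form is j * (3+j).
b) j * (3+j)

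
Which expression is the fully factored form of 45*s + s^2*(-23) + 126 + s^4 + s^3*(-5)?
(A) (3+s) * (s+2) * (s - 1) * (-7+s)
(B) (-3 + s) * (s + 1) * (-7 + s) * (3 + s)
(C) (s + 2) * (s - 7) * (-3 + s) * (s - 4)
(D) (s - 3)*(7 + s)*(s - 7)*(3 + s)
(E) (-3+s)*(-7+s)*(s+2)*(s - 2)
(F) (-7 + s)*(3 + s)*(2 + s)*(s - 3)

We need to factor 45*s + s^2*(-23) + 126 + s^4 + s^3*(-5).
The factored form is (-7 + s)*(3 + s)*(2 + s)*(s - 3).
F) (-7 + s)*(3 + s)*(2 + s)*(s - 3)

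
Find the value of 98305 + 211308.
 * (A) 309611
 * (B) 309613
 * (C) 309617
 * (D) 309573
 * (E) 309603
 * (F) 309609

98305 + 211308 = 309613
B) 309613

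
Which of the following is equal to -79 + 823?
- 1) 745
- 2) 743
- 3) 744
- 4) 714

-79 + 823 = 744
3) 744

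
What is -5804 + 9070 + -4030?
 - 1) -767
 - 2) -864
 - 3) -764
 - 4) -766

First: -5804 + 9070 = 3266
Then: 3266 + -4030 = -764
3) -764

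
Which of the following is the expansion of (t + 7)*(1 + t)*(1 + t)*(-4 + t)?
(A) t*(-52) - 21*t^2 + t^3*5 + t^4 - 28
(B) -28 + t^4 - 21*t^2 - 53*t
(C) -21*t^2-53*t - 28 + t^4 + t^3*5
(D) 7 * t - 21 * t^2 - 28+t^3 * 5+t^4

Expanding (t + 7)*(1 + t)*(1 + t)*(-4 + t):
= -21*t^2-53*t - 28 + t^4 + t^3*5
C) -21*t^2-53*t - 28 + t^4 + t^3*5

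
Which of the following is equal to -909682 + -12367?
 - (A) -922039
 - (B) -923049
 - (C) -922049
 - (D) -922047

-909682 + -12367 = -922049
C) -922049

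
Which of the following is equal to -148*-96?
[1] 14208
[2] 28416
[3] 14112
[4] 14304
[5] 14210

-148 * -96 = 14208
1) 14208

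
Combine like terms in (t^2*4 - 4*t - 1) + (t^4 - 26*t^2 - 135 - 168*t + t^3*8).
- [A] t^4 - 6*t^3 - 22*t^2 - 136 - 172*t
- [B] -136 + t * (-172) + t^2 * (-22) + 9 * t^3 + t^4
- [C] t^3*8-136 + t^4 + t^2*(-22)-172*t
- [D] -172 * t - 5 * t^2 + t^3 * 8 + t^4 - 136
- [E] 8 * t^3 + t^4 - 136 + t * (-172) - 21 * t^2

Adding the polynomials and combining like terms:
(t^2*4 - 4*t - 1) + (t^4 - 26*t^2 - 135 - 168*t + t^3*8)
= t^3*8-136 + t^4 + t^2*(-22)-172*t
C) t^3*8-136 + t^4 + t^2*(-22)-172*t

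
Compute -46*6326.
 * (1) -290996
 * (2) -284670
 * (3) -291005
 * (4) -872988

-46 * 6326 = -290996
1) -290996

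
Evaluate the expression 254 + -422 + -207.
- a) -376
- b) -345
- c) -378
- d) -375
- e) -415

First: 254 + -422 = -168
Then: -168 + -207 = -375
d) -375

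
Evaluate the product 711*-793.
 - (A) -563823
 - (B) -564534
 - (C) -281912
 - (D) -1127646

711 * -793 = -563823
A) -563823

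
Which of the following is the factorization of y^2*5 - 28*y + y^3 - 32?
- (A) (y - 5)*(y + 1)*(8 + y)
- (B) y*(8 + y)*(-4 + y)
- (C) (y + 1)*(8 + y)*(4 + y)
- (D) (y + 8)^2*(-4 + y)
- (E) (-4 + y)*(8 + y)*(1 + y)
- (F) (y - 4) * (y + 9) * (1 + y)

We need to factor y^2*5 - 28*y + y^3 - 32.
The factored form is (-4 + y)*(8 + y)*(1 + y).
E) (-4 + y)*(8 + y)*(1 + y)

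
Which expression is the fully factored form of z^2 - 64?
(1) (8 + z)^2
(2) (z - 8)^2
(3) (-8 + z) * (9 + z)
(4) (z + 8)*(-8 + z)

We need to factor z^2 - 64.
The factored form is (z + 8)*(-8 + z).
4) (z + 8)*(-8 + z)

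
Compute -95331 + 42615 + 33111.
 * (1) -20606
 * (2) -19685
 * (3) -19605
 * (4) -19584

First: -95331 + 42615 = -52716
Then: -52716 + 33111 = -19605
3) -19605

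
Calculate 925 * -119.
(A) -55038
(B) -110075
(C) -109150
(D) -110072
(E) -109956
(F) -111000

925 * -119 = -110075
B) -110075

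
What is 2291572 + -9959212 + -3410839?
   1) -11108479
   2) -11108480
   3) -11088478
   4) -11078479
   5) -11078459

First: 2291572 + -9959212 = -7667640
Then: -7667640 + -3410839 = -11078479
4) -11078479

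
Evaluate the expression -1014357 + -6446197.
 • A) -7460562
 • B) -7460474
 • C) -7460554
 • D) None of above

-1014357 + -6446197 = -7460554
C) -7460554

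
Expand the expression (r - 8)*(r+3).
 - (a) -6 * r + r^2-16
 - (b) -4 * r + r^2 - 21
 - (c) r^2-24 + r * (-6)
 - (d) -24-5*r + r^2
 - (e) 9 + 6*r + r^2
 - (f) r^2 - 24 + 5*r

Expanding (r - 8)*(r+3):
= -24-5*r + r^2
d) -24-5*r + r^2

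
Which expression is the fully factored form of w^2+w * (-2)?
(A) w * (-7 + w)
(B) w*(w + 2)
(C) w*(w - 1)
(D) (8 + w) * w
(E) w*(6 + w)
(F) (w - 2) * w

We need to factor w^2+w * (-2).
The factored form is (w - 2) * w.
F) (w - 2) * w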